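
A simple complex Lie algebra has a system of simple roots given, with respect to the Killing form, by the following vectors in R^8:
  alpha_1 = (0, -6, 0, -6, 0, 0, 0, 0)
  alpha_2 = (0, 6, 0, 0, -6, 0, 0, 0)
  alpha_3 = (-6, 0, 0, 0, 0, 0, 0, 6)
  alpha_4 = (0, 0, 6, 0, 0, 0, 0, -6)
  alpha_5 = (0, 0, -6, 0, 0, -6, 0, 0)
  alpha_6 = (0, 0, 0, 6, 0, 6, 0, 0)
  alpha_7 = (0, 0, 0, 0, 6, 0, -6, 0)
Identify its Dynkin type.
A_7 (sl(8))

Compute the Cartan integers a_ij = 2(alpha_i, alpha_j)/(alpha_j, alpha_j); the resulting 7x7 Cartan matrix is
[[2, -1, 0, 0, 0, -1, 0], [-1, 2, 0, 0, 0, 0, -1], [0, 0, 2, -1, 0, 0, 0], [0, 0, -1, 2, -1, 0, 0], [0, 0, 0, -1, 2, -1, 0], [-1, 0, 0, 0, -1, 2, 0], [0, -1, 0, 0, 0, 0, 2]].
All simple roots have the same length, so the diagram is simply laced. The associated Dynkin diagram is a chain of 7 nodes with single edges (A_7), so the type is A_7 (the algebra sl(8)).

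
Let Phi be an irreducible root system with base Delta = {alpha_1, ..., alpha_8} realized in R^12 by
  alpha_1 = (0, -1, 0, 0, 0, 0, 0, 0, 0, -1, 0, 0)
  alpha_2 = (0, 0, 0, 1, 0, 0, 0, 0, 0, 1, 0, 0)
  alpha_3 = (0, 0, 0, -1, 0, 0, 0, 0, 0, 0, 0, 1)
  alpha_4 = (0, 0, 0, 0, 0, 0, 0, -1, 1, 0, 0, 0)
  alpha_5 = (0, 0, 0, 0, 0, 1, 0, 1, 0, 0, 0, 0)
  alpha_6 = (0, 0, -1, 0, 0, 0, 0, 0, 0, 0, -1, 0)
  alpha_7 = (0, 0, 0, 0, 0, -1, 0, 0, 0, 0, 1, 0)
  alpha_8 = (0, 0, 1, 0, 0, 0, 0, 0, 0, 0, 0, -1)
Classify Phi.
Compute the Cartan integers a_ij = 2(alpha_i, alpha_j)/(alpha_j, alpha_j); the resulting 8x8 Cartan matrix is
[[2, -1, 0, 0, 0, 0, 0, 0], [-1, 2, -1, 0, 0, 0, 0, 0], [0, -1, 2, 0, 0, 0, 0, -1], [0, 0, 0, 2, -1, 0, 0, 0], [0, 0, 0, -1, 2, 0, -1, 0], [0, 0, 0, 0, 0, 2, -1, -1], [0, 0, 0, 0, -1, -1, 2, 0], [0, 0, -1, 0, 0, -1, 0, 2]].
All simple roots have the same length, so the diagram is simply laced. The associated Dynkin diagram is a chain of 8 nodes with single edges (A_8), so the type is A_8 (the algebra sl(9)).

type A_8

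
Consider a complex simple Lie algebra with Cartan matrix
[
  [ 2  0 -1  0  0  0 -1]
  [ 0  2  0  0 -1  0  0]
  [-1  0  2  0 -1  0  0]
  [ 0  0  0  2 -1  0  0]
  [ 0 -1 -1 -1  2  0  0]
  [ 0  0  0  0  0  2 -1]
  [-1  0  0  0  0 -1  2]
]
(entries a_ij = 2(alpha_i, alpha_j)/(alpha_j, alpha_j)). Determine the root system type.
The matrix has rank 7 with 2's on the diagonal. Reading the off-diagonal entries as Dynkin edges (a single edge where a_ij = a_ji = -1; a double or triple edge where a_ij * a_ji = 2 or 3), the diagram is a chain of 5 nodes with a fork of two nodes at one end (D_7). One simple-root ordering that puts it in standard form is (alpha_6, alpha_7, alpha_1, alpha_3, alpha_5, alpha_2, alpha_4). So the algebra is type D_7, i.e. so(14).

D7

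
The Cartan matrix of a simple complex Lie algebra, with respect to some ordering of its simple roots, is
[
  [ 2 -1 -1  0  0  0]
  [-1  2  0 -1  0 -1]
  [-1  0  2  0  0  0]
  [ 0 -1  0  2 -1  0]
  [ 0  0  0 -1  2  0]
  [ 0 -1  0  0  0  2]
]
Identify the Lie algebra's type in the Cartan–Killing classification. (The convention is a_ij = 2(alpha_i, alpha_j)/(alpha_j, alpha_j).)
E6

The matrix has rank 6 with 2's on the diagonal. Reading the off-diagonal entries as Dynkin edges (a single edge where a_ij = a_ji = -1; a double or triple edge where a_ij * a_ji = 2 or 3), the diagram is a chain of 5 nodes with one extra node attached to the third node from one end (E_6). One simple-root ordering that puts it in standard form is (alpha_5, alpha_6, alpha_4, alpha_2, alpha_1, alpha_3). So the algebra is type E_6.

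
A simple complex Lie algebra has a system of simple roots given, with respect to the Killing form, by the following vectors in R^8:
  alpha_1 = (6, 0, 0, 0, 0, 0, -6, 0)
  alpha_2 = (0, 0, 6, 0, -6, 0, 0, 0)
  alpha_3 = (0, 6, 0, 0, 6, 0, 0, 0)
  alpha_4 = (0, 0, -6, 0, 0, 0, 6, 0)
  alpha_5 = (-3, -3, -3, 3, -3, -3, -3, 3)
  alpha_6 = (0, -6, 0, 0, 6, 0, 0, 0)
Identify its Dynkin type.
E6

Compute the Cartan integers a_ij = 2(alpha_i, alpha_j)/(alpha_j, alpha_j); the resulting 6x6 Cartan matrix is
[[2, 0, 0, -1, 0, 0], [0, 2, -1, -1, 0, -1], [0, -1, 2, 0, -1, 0], [-1, -1, 0, 2, 0, 0], [0, 0, -1, 0, 2, 0], [0, -1, 0, 0, 0, 2]].
All simple roots have the same length, so the diagram is simply laced. The associated Dynkin diagram is a chain of 5 nodes with one extra node attached to the third node from one end (E_6), so the type is E_6.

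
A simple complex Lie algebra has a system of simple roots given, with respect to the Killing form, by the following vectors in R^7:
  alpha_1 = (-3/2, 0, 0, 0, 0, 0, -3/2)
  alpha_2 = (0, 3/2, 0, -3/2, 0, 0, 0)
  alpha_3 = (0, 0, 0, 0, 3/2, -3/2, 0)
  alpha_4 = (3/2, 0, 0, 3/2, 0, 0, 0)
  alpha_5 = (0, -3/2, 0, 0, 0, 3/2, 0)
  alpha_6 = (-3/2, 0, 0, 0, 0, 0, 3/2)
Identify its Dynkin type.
Compute the Cartan integers a_ij = 2(alpha_i, alpha_j)/(alpha_j, alpha_j); the resulting 6x6 Cartan matrix is
[[2, 0, 0, -1, 0, 0], [0, 2, 0, -1, -1, 0], [0, 0, 2, 0, -1, 0], [-1, -1, 0, 2, 0, -1], [0, -1, -1, 0, 2, 0], [0, 0, 0, -1, 0, 2]].
All simple roots have the same length, so the diagram is simply laced. The associated Dynkin diagram is a chain of 4 nodes with a fork of two nodes at one end (D_6), so the type is D_6 (the algebra so(12)).

type D_6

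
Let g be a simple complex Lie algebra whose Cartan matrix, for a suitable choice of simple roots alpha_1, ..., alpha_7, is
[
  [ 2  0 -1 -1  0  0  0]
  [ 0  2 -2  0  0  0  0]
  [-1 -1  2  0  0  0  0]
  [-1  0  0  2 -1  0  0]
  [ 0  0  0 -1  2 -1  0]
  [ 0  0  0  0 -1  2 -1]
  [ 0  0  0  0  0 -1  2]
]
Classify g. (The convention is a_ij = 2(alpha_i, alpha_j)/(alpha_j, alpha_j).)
The matrix has rank 7 with 2's on the diagonal. Reading the off-diagonal entries as Dynkin edges (a single edge where a_ij = a_ji = -1; a double or triple edge where a_ij * a_ji = 2 or 3), the diagram is a chain of 7 nodes with a double edge at one end; the terminal node there is the unique long simple root (C_7). One simple-root ordering that puts it in standard form is (alpha_7, alpha_6, alpha_5, alpha_4, alpha_1, alpha_3, alpha_2). So the algebra is type C_7, i.e. sp(14).

type C_7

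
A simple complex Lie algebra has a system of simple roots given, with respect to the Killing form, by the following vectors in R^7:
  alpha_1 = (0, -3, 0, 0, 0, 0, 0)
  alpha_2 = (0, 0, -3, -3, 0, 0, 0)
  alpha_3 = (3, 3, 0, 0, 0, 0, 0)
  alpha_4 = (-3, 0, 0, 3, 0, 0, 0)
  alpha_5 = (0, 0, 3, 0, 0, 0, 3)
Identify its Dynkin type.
Compute the Cartan integers a_ij = 2(alpha_i, alpha_j)/(alpha_j, alpha_j); the resulting 5x5 Cartan matrix is
[[2, 0, -1, 0, 0], [0, 2, 0, -1, -1], [-2, 0, 2, -1, 0], [0, -1, -1, 2, 0], [0, -1, 0, 0, 2]].
The roots have two lengths (squared-length ratio 2:1); the short ones are alpha_{1}. The associated Dynkin diagram is a chain of 5 nodes with a double edge at one end; the terminal node there is the unique short simple root (B_5), so the type is B_5 (the algebra so(11)).

B5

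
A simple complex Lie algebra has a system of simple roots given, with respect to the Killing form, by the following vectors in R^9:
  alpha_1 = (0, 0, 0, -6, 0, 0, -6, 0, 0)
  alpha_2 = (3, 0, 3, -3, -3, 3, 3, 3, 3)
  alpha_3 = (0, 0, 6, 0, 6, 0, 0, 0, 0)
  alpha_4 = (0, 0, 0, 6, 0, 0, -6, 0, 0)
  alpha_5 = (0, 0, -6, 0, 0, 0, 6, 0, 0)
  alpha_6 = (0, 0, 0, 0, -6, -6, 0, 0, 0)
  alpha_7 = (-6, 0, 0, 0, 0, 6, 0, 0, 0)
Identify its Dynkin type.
E7

Compute the Cartan integers a_ij = 2(alpha_i, alpha_j)/(alpha_j, alpha_j); the resulting 7x7 Cartan matrix is
[[2, 0, 0, 0, -1, 0, 0], [0, 2, 0, -1, 0, 0, 0], [0, 0, 2, 0, -1, -1, 0], [0, -1, 0, 2, -1, 0, 0], [-1, 0, -1, -1, 2, 0, 0], [0, 0, -1, 0, 0, 2, -1], [0, 0, 0, 0, 0, -1, 2]].
All simple roots have the same length, so the diagram is simply laced. The associated Dynkin diagram is a chain of 6 nodes with one extra node attached to the third node from one end (E_7), so the type is E_7.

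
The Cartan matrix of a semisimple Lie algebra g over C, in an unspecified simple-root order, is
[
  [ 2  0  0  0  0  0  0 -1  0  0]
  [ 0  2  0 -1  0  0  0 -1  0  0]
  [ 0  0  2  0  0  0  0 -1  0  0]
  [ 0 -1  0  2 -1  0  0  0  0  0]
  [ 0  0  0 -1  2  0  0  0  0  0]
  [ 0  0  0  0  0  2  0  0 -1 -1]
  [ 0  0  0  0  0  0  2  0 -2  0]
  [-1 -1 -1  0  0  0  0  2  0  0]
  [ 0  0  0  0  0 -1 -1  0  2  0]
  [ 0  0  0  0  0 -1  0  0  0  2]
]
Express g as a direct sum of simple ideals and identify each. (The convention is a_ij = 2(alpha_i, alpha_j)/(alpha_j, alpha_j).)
C_4 + D_6

The diagram associated to this matrix has two connected components: the simple roots {alpha_6, alpha_7, alpha_9, alpha_10} form a chain of 4 nodes with a double edge at one end; the terminal node there is the unique long simple root (C_4), and {alpha_1, alpha_2, alpha_3, alpha_4, alpha_5, alpha_8} form a chain of 4 nodes with a fork of two nodes at one end (D_6). A semisimple Lie algebra decomposes uniquely as the direct sum of simple ideals, one per connected component of its Dynkin diagram, so g ≅ C_4 ⊕ D_6 (dimension 36 + 66 = 102).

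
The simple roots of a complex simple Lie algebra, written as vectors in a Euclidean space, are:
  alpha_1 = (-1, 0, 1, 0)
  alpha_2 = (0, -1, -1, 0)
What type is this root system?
A_2

Compute the Cartan integers a_ij = 2(alpha_i, alpha_j)/(alpha_j, alpha_j); the resulting 2x2 Cartan matrix is
[[2, -1], [-1, 2]].
All simple roots have the same length, so the diagram is simply laced. The associated Dynkin diagram is a chain of 2 nodes with single edges (A_2), so the type is A_2 (the algebra sl(3)).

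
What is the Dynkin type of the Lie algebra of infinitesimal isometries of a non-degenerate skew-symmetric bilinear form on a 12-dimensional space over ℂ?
This is sp(12), which has dimension 12(12+1)/2 = 78 and rank 12/2 = 6. In the classification of classical Lie algebras, the symplectic algebra sp(2n) has type C_n; here n = 6, so the Dynkin diagram is a chain of 6 nodes with a double edge at one end; the terminal node there is the unique long simple root (C_6). Hence the type is C_6.

C_6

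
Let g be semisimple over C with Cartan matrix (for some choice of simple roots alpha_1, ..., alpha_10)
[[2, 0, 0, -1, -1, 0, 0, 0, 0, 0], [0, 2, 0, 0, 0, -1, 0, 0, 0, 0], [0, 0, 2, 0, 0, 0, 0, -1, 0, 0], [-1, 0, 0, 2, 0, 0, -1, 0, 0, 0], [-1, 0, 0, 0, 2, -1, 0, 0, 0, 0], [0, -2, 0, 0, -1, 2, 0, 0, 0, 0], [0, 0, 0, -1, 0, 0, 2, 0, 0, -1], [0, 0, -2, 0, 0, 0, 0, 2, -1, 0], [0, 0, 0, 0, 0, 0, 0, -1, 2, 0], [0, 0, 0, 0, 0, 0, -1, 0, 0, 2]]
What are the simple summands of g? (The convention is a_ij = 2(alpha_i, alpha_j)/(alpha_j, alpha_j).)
The diagram associated to this matrix has two connected components: the simple roots {alpha_3, alpha_8, alpha_9} form a chain of 3 nodes with a double edge at one end; the terminal node there is the unique short simple root (B_3), and {alpha_1, alpha_2, alpha_4, alpha_5, alpha_6, alpha_7, alpha_10} form a chain of 7 nodes with a double edge at one end; the terminal node there is the unique short simple root (B_7). A semisimple Lie algebra decomposes uniquely as the direct sum of simple ideals, one per connected component of its Dynkin diagram, so g ≅ B_3 ⊕ B_7 (dimension 21 + 105 = 126).

B_3 (so(7)) + B_7 (so(15))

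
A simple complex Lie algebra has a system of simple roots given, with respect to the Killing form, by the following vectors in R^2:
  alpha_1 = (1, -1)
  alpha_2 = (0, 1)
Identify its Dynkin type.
Compute the Cartan integers a_ij = 2(alpha_i, alpha_j)/(alpha_j, alpha_j); the resulting 2x2 Cartan matrix is
[[2, -2], [-1, 2]].
The roots have two lengths (squared-length ratio 2:1); the short ones are alpha_{2}. The associated Dynkin diagram is a chain of 2 nodes with a double edge at one end; the terminal node there is the unique short simple root (B_2), so the type is B_2 (the algebra so(5)).

type B_2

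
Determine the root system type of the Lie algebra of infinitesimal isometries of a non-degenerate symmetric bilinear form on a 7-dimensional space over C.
This is so(7) with 7 odd, which has dimension 7(7-1)/2 = 21 and rank (7-1)/2 = 3. In the classification of classical Lie algebras, the orthogonal algebra so(2n+1) in an odd number of variables has type B_n; here n = 3, so the Dynkin diagram is a chain of 3 nodes with a double edge at one end; the terminal node there is the unique short simple root (B_3). Hence the type is B_3.

B3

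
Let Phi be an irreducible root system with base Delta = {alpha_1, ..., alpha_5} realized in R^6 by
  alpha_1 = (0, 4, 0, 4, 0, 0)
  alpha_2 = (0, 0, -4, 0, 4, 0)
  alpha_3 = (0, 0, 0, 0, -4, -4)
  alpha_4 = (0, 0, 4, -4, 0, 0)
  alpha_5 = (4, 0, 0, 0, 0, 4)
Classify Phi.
Compute the Cartan integers a_ij = 2(alpha_i, alpha_j)/(alpha_j, alpha_j); the resulting 5x5 Cartan matrix is
[[2, 0, 0, -1, 0], [0, 2, -1, -1, 0], [0, -1, 2, 0, -1], [-1, -1, 0, 2, 0], [0, 0, -1, 0, 2]].
All simple roots have the same length, so the diagram is simply laced. The associated Dynkin diagram is a chain of 5 nodes with single edges (A_5), so the type is A_5 (the algebra sl(6)).

A5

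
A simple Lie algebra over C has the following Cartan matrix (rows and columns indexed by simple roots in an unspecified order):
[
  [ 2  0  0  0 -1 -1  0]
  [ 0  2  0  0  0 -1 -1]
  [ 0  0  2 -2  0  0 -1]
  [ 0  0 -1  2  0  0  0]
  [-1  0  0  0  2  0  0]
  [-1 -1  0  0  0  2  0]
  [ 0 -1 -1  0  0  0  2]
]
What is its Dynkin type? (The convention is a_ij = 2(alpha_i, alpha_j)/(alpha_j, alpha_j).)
The matrix has rank 7 with 2's on the diagonal. Reading the off-diagonal entries as Dynkin edges (a single edge where a_ij = a_ji = -1; a double or triple edge where a_ij * a_ji = 2 or 3), the diagram is a chain of 7 nodes with a double edge at one end; the terminal node there is the unique short simple root (B_7). One simple-root ordering that puts it in standard form is (alpha_5, alpha_1, alpha_6, alpha_2, alpha_7, alpha_3, alpha_4). So the algebra is type B_7, i.e. so(15).

type B_7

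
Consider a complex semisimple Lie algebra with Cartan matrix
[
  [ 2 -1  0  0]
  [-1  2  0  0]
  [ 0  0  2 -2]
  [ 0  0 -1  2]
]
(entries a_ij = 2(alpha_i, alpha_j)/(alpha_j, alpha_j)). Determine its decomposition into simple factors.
type A_2 + type B_2

The diagram associated to this matrix has two connected components: the simple roots {alpha_1, alpha_2} form a chain of 2 nodes with single edges (A_2), and {alpha_3, alpha_4} form a chain of 2 nodes with a double edge at one end; the terminal node there is the unique short simple root (B_2). A semisimple Lie algebra decomposes uniquely as the direct sum of simple ideals, one per connected component of its Dynkin diagram, so g ≅ A_2 ⊕ B_2 (dimension 8 + 10 = 18).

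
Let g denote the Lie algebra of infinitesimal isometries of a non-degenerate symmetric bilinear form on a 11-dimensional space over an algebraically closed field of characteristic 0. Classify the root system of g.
B5

This is so(11) with 11 odd, which has dimension 11(11-1)/2 = 55 and rank (11-1)/2 = 5. In the classification of classical Lie algebras, the orthogonal algebra so(2n+1) in an odd number of variables has type B_n; here n = 5, so the Dynkin diagram is a chain of 5 nodes with a double edge at one end; the terminal node there is the unique short simple root (B_5). Hence the type is B_5.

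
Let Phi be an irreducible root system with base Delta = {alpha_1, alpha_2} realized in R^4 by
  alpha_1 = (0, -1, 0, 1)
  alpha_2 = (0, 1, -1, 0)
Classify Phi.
Compute the Cartan integers a_ij = 2(alpha_i, alpha_j)/(alpha_j, alpha_j); the resulting 2x2 Cartan matrix is
[[2, -1], [-1, 2]].
All simple roots have the same length, so the diagram is simply laced. The associated Dynkin diagram is a chain of 2 nodes with single edges (A_2), so the type is A_2 (the algebra sl(3)).

A_2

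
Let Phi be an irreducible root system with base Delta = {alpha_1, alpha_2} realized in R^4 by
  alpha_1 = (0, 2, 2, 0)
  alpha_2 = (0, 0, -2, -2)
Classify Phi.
Compute the Cartan integers a_ij = 2(alpha_i, alpha_j)/(alpha_j, alpha_j); the resulting 2x2 Cartan matrix is
[[2, -1], [-1, 2]].
All simple roots have the same length, so the diagram is simply laced. The associated Dynkin diagram is a chain of 2 nodes with single edges (A_2), so the type is A_2 (the algebra sl(3)).

A2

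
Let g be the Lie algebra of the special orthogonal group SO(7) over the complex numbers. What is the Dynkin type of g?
B3

This is so(7) with 7 odd, which has dimension 7(7-1)/2 = 21 and rank (7-1)/2 = 3. In the classification of classical Lie algebras, the orthogonal algebra so(2n+1) in an odd number of variables has type B_n; here n = 3, so the Dynkin diagram is a chain of 3 nodes with a double edge at one end; the terminal node there is the unique short simple root (B_3). Hence the type is B_3.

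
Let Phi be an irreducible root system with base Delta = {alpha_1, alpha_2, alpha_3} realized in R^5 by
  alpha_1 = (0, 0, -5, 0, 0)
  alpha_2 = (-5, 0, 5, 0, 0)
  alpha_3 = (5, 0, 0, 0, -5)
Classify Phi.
Compute the Cartan integers a_ij = 2(alpha_i, alpha_j)/(alpha_j, alpha_j); the resulting 3x3 Cartan matrix is
[[2, -1, 0], [-2, 2, -1], [0, -1, 2]].
The roots have two lengths (squared-length ratio 2:1); the short ones are alpha_{1}. The associated Dynkin diagram is a chain of 3 nodes with a double edge at one end; the terminal node there is the unique short simple root (B_3), so the type is B_3 (the algebra so(7)).

B_3 (so(7))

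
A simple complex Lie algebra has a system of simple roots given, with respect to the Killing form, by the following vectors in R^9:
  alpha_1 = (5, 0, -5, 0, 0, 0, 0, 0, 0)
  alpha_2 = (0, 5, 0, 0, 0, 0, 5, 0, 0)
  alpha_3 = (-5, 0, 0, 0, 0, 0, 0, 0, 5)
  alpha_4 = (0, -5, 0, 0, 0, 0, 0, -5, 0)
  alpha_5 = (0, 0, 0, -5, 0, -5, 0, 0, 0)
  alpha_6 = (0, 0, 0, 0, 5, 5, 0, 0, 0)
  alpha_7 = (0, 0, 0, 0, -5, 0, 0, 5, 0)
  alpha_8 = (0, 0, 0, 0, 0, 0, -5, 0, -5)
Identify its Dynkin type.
type A_8

Compute the Cartan integers a_ij = 2(alpha_i, alpha_j)/(alpha_j, alpha_j); the resulting 8x8 Cartan matrix is
[[2, 0, -1, 0, 0, 0, 0, 0], [0, 2, 0, -1, 0, 0, 0, -1], [-1, 0, 2, 0, 0, 0, 0, -1], [0, -1, 0, 2, 0, 0, -1, 0], [0, 0, 0, 0, 2, -1, 0, 0], [0, 0, 0, 0, -1, 2, -1, 0], [0, 0, 0, -1, 0, -1, 2, 0], [0, -1, -1, 0, 0, 0, 0, 2]].
All simple roots have the same length, so the diagram is simply laced. The associated Dynkin diagram is a chain of 8 nodes with single edges (A_8), so the type is A_8 (the algebra sl(9)).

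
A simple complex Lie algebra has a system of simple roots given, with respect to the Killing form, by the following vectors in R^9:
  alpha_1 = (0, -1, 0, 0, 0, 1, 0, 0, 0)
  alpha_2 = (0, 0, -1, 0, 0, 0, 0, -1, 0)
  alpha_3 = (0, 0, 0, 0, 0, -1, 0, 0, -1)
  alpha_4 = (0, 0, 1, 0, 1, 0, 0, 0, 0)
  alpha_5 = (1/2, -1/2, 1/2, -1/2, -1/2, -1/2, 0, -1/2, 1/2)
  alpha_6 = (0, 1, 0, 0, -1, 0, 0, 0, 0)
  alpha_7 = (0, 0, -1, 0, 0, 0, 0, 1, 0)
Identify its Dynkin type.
E_7

Compute the Cartan integers a_ij = 2(alpha_i, alpha_j)/(alpha_j, alpha_j); the resulting 7x7 Cartan matrix is
[[2, 0, -1, 0, 0, -1, 0], [0, 2, 0, -1, 0, 0, 0], [-1, 0, 2, 0, 0, 0, 0], [0, -1, 0, 2, 0, -1, -1], [0, 0, 0, 0, 2, 0, -1], [-1, 0, 0, -1, 0, 2, 0], [0, 0, 0, -1, -1, 0, 2]].
All simple roots have the same length, so the diagram is simply laced. The associated Dynkin diagram is a chain of 6 nodes with one extra node attached to the third node from one end (E_7), so the type is E_7.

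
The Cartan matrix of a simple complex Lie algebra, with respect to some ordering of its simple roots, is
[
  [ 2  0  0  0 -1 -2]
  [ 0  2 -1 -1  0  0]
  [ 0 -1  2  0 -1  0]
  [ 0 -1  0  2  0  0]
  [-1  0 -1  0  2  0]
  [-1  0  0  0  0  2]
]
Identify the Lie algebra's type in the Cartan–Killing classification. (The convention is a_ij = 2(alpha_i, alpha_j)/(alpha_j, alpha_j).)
B_6 (so(13))

The matrix has rank 6 with 2's on the diagonal. Reading the off-diagonal entries as Dynkin edges (a single edge where a_ij = a_ji = -1; a double or triple edge where a_ij * a_ji = 2 or 3), the diagram is a chain of 6 nodes with a double edge at one end; the terminal node there is the unique short simple root (B_6). One simple-root ordering that puts it in standard form is (alpha_4, alpha_2, alpha_3, alpha_5, alpha_1, alpha_6). So the algebra is type B_6, i.e. so(13).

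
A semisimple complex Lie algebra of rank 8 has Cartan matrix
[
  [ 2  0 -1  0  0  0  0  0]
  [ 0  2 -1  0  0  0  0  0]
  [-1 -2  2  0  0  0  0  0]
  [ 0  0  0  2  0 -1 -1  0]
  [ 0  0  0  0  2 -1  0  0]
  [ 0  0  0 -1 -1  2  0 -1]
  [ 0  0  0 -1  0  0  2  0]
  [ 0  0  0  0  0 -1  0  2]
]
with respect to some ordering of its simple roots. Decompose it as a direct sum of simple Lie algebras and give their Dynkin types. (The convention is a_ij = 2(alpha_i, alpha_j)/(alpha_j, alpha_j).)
The diagram associated to this matrix has two connected components: the simple roots {alpha_1, alpha_2, alpha_3} form a chain of 3 nodes with a double edge at one end; the terminal node there is the unique short simple root (B_3), and {alpha_4, alpha_5, alpha_6, alpha_7, alpha_8} form a chain of 3 nodes with a fork of two nodes at one end (D_5). A semisimple Lie algebra decomposes uniquely as the direct sum of simple ideals, one per connected component of its Dynkin diagram, so g ≅ B_3 ⊕ D_5 (dimension 21 + 45 = 66).

B_3 (so(7)) ⊕ D_5 (so(10))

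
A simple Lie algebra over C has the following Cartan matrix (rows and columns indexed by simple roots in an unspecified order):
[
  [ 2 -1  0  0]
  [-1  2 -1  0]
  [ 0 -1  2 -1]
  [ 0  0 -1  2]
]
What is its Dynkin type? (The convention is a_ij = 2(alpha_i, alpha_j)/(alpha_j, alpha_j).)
type A_4

The matrix has rank 4 with 2's on the diagonal. Reading the off-diagonal entries as Dynkin edges (a single edge where a_ij = a_ji = -1; a double or triple edge where a_ij * a_ji = 2 or 3), the diagram is a chain of 4 nodes with single edges (A_4). One simple-root ordering that puts it in standard form is (alpha_4, alpha_3, alpha_2, alpha_1). So the algebra is type A_4, i.e. sl(5).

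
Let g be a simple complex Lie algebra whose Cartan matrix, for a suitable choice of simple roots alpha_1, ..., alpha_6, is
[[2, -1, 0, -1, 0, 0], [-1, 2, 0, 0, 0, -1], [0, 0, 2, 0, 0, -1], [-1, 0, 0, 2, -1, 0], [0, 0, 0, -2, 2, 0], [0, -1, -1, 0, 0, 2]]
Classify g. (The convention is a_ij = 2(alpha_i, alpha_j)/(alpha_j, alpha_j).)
C6

The matrix has rank 6 with 2's on the diagonal. Reading the off-diagonal entries as Dynkin edges (a single edge where a_ij = a_ji = -1; a double or triple edge where a_ij * a_ji = 2 or 3), the diagram is a chain of 6 nodes with a double edge at one end; the terminal node there is the unique long simple root (C_6). One simple-root ordering that puts it in standard form is (alpha_3, alpha_6, alpha_2, alpha_1, alpha_4, alpha_5). So the algebra is type C_6, i.e. sp(12).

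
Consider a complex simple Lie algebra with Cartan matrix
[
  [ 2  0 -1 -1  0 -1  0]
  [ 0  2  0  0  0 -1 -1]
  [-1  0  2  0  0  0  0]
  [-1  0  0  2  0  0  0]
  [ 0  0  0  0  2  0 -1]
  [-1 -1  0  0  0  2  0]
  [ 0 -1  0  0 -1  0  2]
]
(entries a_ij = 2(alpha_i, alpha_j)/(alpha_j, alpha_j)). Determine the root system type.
D_7 (so(14))

The matrix has rank 7 with 2's on the diagonal. Reading the off-diagonal entries as Dynkin edges (a single edge where a_ij = a_ji = -1; a double or triple edge where a_ij * a_ji = 2 or 3), the diagram is a chain of 5 nodes with a fork of two nodes at one end (D_7). One simple-root ordering that puts it in standard form is (alpha_5, alpha_7, alpha_2, alpha_6, alpha_1, alpha_4, alpha_3). So the algebra is type D_7, i.e. so(14).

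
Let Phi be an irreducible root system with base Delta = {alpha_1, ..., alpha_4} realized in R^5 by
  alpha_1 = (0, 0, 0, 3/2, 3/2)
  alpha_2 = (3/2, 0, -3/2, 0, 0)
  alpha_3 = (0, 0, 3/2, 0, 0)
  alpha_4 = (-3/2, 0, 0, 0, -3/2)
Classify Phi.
Compute the Cartan integers a_ij = 2(alpha_i, alpha_j)/(alpha_j, alpha_j); the resulting 4x4 Cartan matrix is
[[2, 0, 0, -1], [0, 2, -2, -1], [0, -1, 2, 0], [-1, -1, 0, 2]].
The roots have two lengths (squared-length ratio 2:1); the short ones are alpha_{3}. The associated Dynkin diagram is a chain of 4 nodes with a double edge at one end; the terminal node there is the unique short simple root (B_4), so the type is B_4 (the algebra so(9)).

B_4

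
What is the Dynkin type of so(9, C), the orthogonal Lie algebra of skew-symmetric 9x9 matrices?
This is so(9) with 9 odd, which has dimension 9(9-1)/2 = 36 and rank (9-1)/2 = 4. In the classification of classical Lie algebras, the orthogonal algebra so(2n+1) in an odd number of variables has type B_n; here n = 4, so the Dynkin diagram is a chain of 4 nodes with a double edge at one end; the terminal node there is the unique short simple root (B_4). Hence the type is B_4.

B_4 (so(9))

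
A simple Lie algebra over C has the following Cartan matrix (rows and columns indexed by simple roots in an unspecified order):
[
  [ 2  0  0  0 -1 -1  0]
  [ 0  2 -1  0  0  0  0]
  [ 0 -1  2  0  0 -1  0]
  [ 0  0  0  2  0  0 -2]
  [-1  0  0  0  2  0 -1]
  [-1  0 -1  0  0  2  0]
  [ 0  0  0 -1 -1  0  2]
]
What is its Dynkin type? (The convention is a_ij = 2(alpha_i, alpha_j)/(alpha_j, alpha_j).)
The matrix has rank 7 with 2's on the diagonal. Reading the off-diagonal entries as Dynkin edges (a single edge where a_ij = a_ji = -1; a double or triple edge where a_ij * a_ji = 2 or 3), the diagram is a chain of 7 nodes with a double edge at one end; the terminal node there is the unique long simple root (C_7). One simple-root ordering that puts it in standard form is (alpha_2, alpha_3, alpha_6, alpha_1, alpha_5, alpha_7, alpha_4). So the algebra is type C_7, i.e. sp(14).

C7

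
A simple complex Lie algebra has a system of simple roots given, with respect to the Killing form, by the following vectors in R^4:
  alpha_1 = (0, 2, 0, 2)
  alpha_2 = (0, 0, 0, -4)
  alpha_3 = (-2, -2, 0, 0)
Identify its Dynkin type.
C_3

Compute the Cartan integers a_ij = 2(alpha_i, alpha_j)/(alpha_j, alpha_j); the resulting 3x3 Cartan matrix is
[[2, -1, -1], [-2, 2, 0], [-1, 0, 2]].
The roots have two lengths (squared-length ratio 2:1); the short ones are alpha_{1,3}. The associated Dynkin diagram is a chain of 3 nodes with a double edge at one end; the terminal node there is the unique long simple root (C_3), so the type is C_3 (the algebra sp(6)).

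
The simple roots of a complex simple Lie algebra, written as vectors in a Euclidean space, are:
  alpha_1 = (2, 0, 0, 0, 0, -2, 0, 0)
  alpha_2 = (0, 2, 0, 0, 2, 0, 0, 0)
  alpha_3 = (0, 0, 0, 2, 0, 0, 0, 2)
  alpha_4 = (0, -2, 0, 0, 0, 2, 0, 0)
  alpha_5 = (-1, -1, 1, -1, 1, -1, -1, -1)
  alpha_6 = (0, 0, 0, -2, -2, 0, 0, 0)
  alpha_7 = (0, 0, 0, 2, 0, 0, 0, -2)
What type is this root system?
Compute the Cartan integers a_ij = 2(alpha_i, alpha_j)/(alpha_j, alpha_j); the resulting 7x7 Cartan matrix is
[[2, 0, 0, -1, 0, 0, 0], [0, 2, 0, -1, 0, -1, 0], [0, 0, 2, 0, -1, -1, 0], [-1, -1, 0, 2, 0, 0, 0], [0, 0, -1, 0, 2, 0, 0], [0, -1, -1, 0, 0, 2, -1], [0, 0, 0, 0, 0, -1, 2]].
All simple roots have the same length, so the diagram is simply laced. The associated Dynkin diagram is a chain of 6 nodes with one extra node attached to the third node from one end (E_7), so the type is E_7.

E_7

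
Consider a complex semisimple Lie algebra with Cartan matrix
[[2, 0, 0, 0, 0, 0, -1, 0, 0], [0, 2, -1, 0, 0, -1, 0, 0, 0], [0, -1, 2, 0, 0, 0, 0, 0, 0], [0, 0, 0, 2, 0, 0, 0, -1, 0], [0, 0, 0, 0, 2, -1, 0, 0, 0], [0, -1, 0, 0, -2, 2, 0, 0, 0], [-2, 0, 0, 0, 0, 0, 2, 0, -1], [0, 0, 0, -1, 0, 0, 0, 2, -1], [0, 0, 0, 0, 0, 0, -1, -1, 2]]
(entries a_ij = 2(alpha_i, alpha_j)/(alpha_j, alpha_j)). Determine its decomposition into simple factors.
type B_4 + type B_5

The diagram associated to this matrix has two connected components: the simple roots {alpha_2, alpha_3, alpha_5, alpha_6} form a chain of 4 nodes with a double edge at one end; the terminal node there is the unique short simple root (B_4), and {alpha_1, alpha_4, alpha_7, alpha_8, alpha_9} form a chain of 5 nodes with a double edge at one end; the terminal node there is the unique short simple root (B_5). A semisimple Lie algebra decomposes uniquely as the direct sum of simple ideals, one per connected component of its Dynkin diagram, so g ≅ B_4 ⊕ B_5 (dimension 36 + 55 = 91).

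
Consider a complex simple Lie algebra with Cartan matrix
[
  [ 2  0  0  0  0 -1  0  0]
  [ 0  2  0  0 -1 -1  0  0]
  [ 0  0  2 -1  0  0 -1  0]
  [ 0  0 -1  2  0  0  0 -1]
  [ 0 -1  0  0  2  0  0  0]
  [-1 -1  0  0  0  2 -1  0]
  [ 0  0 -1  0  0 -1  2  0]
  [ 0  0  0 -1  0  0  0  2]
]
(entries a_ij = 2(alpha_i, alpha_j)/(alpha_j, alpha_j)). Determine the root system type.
E_8

The matrix has rank 8 with 2's on the diagonal. Reading the off-diagonal entries as Dynkin edges (a single edge where a_ij = a_ji = -1; a double or triple edge where a_ij * a_ji = 2 or 3), the diagram is a chain of 7 nodes with one extra node attached to the third node from one end (E_8). One simple-root ordering that puts it in standard form is (alpha_5, alpha_1, alpha_2, alpha_6, alpha_7, alpha_3, alpha_4, alpha_8). So the algebra is type E_8.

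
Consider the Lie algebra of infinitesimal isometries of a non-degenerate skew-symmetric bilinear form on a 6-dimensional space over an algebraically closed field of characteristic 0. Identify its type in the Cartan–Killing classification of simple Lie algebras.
This is sp(6), which has dimension 6(6+1)/2 = 21 and rank 6/2 = 3. In the classification of classical Lie algebras, the symplectic algebra sp(2n) has type C_n; here n = 3, so the Dynkin diagram is a chain of 3 nodes with a double edge at one end; the terminal node there is the unique long simple root (C_3). Hence the type is C_3.

type C_3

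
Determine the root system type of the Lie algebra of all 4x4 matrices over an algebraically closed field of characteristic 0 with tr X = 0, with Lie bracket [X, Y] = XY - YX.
This is sl(4), which has dimension 4^2 - 1 = 15 and rank 4 - 1 = 3 (a Cartan subalgebra is the diagonal traceless matrices). In the classification of classical Lie algebras, the special linear algebra sl(n+1) has type A_n; here n = 3, so the Dynkin diagram is a chain of 3 nodes with single edges (A_3). Hence the type is A_3.

A_3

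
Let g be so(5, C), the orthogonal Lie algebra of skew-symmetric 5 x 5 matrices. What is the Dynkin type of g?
type B_2

This is so(5) with 5 odd, which has dimension 5(5-1)/2 = 10 and rank (5-1)/2 = 2. In the classification of classical Lie algebras, the orthogonal algebra so(2n+1) in an odd number of variables has type B_n; here n = 2, so the Dynkin diagram is a chain of 2 nodes with a double edge at one end; the terminal node there is the unique short simple root (B_2). Hence the type is B_2.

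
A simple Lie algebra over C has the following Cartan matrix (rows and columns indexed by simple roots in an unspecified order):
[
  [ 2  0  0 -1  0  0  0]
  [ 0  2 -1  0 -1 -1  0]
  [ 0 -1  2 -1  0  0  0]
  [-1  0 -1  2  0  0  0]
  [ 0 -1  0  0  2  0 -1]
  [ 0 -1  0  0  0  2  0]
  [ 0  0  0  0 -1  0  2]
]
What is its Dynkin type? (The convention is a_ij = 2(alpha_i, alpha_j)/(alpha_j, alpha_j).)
E_7

The matrix has rank 7 with 2's on the diagonal. Reading the off-diagonal entries as Dynkin edges (a single edge where a_ij = a_ji = -1; a double or triple edge where a_ij * a_ji = 2 or 3), the diagram is a chain of 6 nodes with one extra node attached to the third node from one end (E_7). One simple-root ordering that puts it in standard form is (alpha_7, alpha_6, alpha_5, alpha_2, alpha_3, alpha_4, alpha_1). So the algebra is type E_7.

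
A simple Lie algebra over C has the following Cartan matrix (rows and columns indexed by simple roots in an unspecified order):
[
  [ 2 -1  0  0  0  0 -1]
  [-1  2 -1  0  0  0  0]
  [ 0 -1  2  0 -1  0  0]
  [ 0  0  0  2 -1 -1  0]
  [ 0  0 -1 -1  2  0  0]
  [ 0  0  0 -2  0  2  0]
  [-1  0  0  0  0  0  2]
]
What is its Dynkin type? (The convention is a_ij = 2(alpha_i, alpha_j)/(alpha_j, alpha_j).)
type C_7

The matrix has rank 7 with 2's on the diagonal. Reading the off-diagonal entries as Dynkin edges (a single edge where a_ij = a_ji = -1; a double or triple edge where a_ij * a_ji = 2 or 3), the diagram is a chain of 7 nodes with a double edge at one end; the terminal node there is the unique long simple root (C_7). One simple-root ordering that puts it in standard form is (alpha_7, alpha_1, alpha_2, alpha_3, alpha_5, alpha_4, alpha_6). So the algebra is type C_7, i.e. sp(14).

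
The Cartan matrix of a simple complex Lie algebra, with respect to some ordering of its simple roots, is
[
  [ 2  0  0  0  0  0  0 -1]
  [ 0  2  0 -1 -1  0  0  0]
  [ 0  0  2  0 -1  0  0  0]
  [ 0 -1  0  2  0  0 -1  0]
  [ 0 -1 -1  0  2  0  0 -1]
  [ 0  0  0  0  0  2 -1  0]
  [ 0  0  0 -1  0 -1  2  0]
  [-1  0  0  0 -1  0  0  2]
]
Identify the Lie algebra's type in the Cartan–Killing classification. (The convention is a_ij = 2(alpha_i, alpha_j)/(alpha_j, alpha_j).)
The matrix has rank 8 with 2's on the diagonal. Reading the off-diagonal entries as Dynkin edges (a single edge where a_ij = a_ji = -1; a double or triple edge where a_ij * a_ji = 2 or 3), the diagram is a chain of 7 nodes with one extra node attached to the third node from one end (E_8). One simple-root ordering that puts it in standard form is (alpha_1, alpha_3, alpha_8, alpha_5, alpha_2, alpha_4, alpha_7, alpha_6). So the algebra is type E_8.

E8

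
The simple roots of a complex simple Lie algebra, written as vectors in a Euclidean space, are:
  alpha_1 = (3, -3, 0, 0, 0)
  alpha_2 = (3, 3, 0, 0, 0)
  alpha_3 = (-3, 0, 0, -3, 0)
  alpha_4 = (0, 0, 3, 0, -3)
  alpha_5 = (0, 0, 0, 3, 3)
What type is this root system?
Compute the Cartan integers a_ij = 2(alpha_i, alpha_j)/(alpha_j, alpha_j); the resulting 5x5 Cartan matrix is
[[2, 0, -1, 0, 0], [0, 2, -1, 0, 0], [-1, -1, 2, 0, -1], [0, 0, 0, 2, -1], [0, 0, -1, -1, 2]].
All simple roots have the same length, so the diagram is simply laced. The associated Dynkin diagram is a chain of 3 nodes with a fork of two nodes at one end (D_5), so the type is D_5 (the algebra so(10)).

D_5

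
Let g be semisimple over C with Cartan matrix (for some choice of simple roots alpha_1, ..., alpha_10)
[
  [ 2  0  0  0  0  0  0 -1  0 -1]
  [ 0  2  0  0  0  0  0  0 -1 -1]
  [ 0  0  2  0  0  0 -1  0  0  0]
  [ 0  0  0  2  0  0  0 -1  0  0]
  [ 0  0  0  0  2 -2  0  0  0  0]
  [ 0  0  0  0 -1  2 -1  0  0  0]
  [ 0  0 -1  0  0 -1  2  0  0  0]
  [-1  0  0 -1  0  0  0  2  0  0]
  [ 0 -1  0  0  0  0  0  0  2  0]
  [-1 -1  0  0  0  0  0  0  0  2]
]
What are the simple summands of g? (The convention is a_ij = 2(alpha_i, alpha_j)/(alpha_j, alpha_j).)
The diagram associated to this matrix has two connected components: the simple roots {alpha_1, alpha_2, alpha_4, alpha_8, alpha_9, alpha_10} form a chain of 6 nodes with single edges (A_6), and {alpha_3, alpha_5, alpha_6, alpha_7} form a chain of 4 nodes with a double edge at one end; the terminal node there is the unique long simple root (C_4). A semisimple Lie algebra decomposes uniquely as the direct sum of simple ideals, one per connected component of its Dynkin diagram, so g ≅ A_6 ⊕ C_4 (dimension 48 + 36 = 84).

A6 ⊕ C4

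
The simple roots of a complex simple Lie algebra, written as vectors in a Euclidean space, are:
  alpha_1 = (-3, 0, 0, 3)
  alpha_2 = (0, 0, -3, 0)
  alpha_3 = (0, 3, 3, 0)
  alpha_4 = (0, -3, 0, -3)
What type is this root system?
Compute the Cartan integers a_ij = 2(alpha_i, alpha_j)/(alpha_j, alpha_j); the resulting 4x4 Cartan matrix is
[[2, 0, 0, -1], [0, 2, -1, 0], [0, -2, 2, -1], [-1, 0, -1, 2]].
The roots have two lengths (squared-length ratio 2:1); the short ones are alpha_{2}. The associated Dynkin diagram is a chain of 4 nodes with a double edge at one end; the terminal node there is the unique short simple root (B_4), so the type is B_4 (the algebra so(9)).

type B_4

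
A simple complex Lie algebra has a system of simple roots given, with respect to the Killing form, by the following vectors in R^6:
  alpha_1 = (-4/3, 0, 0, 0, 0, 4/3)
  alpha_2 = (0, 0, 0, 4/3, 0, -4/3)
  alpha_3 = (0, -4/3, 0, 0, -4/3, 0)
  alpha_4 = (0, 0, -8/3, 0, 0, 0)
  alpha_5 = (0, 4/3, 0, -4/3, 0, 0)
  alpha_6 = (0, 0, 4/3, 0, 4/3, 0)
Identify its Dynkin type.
Compute the Cartan integers a_ij = 2(alpha_i, alpha_j)/(alpha_j, alpha_j); the resulting 6x6 Cartan matrix is
[[2, -1, 0, 0, 0, 0], [-1, 2, 0, 0, -1, 0], [0, 0, 2, 0, -1, -1], [0, 0, 0, 2, 0, -2], [0, -1, -1, 0, 2, 0], [0, 0, -1, -1, 0, 2]].
The roots have two lengths (squared-length ratio 2:1); the short ones are alpha_{1,2,3,5,6}. The associated Dynkin diagram is a chain of 6 nodes with a double edge at one end; the terminal node there is the unique long simple root (C_6), so the type is C_6 (the algebra sp(12)).

type C_6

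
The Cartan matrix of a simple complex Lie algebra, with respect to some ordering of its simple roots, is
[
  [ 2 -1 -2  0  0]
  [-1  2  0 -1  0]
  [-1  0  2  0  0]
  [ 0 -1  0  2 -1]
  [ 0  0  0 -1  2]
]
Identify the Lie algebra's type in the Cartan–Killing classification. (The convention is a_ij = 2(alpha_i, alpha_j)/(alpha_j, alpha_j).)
The matrix has rank 5 with 2's on the diagonal. Reading the off-diagonal entries as Dynkin edges (a single edge where a_ij = a_ji = -1; a double or triple edge where a_ij * a_ji = 2 or 3), the diagram is a chain of 5 nodes with a double edge at one end; the terminal node there is the unique short simple root (B_5). One simple-root ordering that puts it in standard form is (alpha_5, alpha_4, alpha_2, alpha_1, alpha_3). So the algebra is type B_5, i.e. so(11).

B_5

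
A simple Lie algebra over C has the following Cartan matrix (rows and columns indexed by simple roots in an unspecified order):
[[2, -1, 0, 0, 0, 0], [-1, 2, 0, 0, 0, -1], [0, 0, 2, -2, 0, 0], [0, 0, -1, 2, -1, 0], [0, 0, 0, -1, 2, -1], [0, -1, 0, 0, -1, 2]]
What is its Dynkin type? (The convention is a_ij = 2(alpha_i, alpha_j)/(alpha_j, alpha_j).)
type C_6

The matrix has rank 6 with 2's on the diagonal. Reading the off-diagonal entries as Dynkin edges (a single edge where a_ij = a_ji = -1; a double or triple edge where a_ij * a_ji = 2 or 3), the diagram is a chain of 6 nodes with a double edge at one end; the terminal node there is the unique long simple root (C_6). One simple-root ordering that puts it in standard form is (alpha_1, alpha_2, alpha_6, alpha_5, alpha_4, alpha_3). So the algebra is type C_6, i.e. sp(12).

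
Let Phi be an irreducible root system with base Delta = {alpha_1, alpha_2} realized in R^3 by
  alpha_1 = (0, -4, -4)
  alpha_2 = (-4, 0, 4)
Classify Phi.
Compute the Cartan integers a_ij = 2(alpha_i, alpha_j)/(alpha_j, alpha_j); the resulting 2x2 Cartan matrix is
[[2, -1], [-1, 2]].
All simple roots have the same length, so the diagram is simply laced. The associated Dynkin diagram is a chain of 2 nodes with single edges (A_2), so the type is A_2 (the algebra sl(3)).

A2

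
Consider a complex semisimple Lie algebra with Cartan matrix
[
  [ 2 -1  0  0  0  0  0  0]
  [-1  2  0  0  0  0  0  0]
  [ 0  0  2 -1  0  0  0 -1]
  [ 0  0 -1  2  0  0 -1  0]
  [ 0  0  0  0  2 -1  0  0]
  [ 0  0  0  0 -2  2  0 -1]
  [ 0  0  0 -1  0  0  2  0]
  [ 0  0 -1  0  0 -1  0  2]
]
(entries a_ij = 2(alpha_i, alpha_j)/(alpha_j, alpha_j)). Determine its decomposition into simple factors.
The diagram associated to this matrix has two connected components: the simple roots {alpha_1, alpha_2} form a chain of 2 nodes with single edges (A_2), and {alpha_3, alpha_4, alpha_5, alpha_6, alpha_7, alpha_8} form a chain of 6 nodes with a double edge at one end; the terminal node there is the unique short simple root (B_6). A semisimple Lie algebra decomposes uniquely as the direct sum of simple ideals, one per connected component of its Dynkin diagram, so g ≅ A_2 ⊕ B_6 (dimension 8 + 78 = 86).

A2 + B6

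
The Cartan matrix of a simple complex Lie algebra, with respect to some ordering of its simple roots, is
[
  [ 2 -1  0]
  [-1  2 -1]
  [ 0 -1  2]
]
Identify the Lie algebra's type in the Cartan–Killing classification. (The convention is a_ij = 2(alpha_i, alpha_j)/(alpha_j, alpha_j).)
The matrix has rank 3 with 2's on the diagonal. Reading the off-diagonal entries as Dynkin edges (a single edge where a_ij = a_ji = -1; a double or triple edge where a_ij * a_ji = 2 or 3), the diagram is a chain of 3 nodes with single edges (A_3). One simple-root ordering that puts it in standard form is (alpha_3, alpha_2, alpha_1). So the algebra is type A_3, i.e. sl(4).

A_3 (sl(4))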